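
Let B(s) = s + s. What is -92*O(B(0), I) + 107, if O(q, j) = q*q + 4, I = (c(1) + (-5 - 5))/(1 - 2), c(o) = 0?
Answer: -261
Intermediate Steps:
I = 10 (I = (0 + (-5 - 5))/(1 - 2) = (0 - 10)/(-1) = -10*(-1) = 10)
B(s) = 2*s
O(q, j) = 4 + q² (O(q, j) = q² + 4 = 4 + q²)
-92*O(B(0), I) + 107 = -92*(4 + (2*0)²) + 107 = -92*(4 + 0²) + 107 = -92*(4 + 0) + 107 = -92*4 + 107 = -368 + 107 = -261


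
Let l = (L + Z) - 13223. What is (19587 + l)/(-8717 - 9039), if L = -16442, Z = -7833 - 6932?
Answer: 24843/17756 ≈ 1.3991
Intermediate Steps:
Z = -14765
l = -44430 (l = (-16442 - 14765) - 13223 = -31207 - 13223 = -44430)
(19587 + l)/(-8717 - 9039) = (19587 - 44430)/(-8717 - 9039) = -24843/(-17756) = -24843*(-1/17756) = 24843/17756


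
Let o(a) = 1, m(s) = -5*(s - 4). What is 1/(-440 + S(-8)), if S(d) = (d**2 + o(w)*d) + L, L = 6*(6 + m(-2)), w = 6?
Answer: -1/168 ≈ -0.0059524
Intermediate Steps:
m(s) = 20 - 5*s (m(s) = -5*(-4 + s) = 20 - 5*s)
L = 216 (L = 6*(6 + (20 - 5*(-2))) = 6*(6 + (20 + 10)) = 6*(6 + 30) = 6*36 = 216)
S(d) = 216 + d + d**2 (S(d) = (d**2 + 1*d) + 216 = (d**2 + d) + 216 = (d + d**2) + 216 = 216 + d + d**2)
1/(-440 + S(-8)) = 1/(-440 + (216 - 8 + (-8)**2)) = 1/(-440 + (216 - 8 + 64)) = 1/(-440 + 272) = 1/(-168) = -1/168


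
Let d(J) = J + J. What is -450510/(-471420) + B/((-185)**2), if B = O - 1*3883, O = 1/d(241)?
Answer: 10915839434/12961260765 ≈ 0.84219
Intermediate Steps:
d(J) = 2*J
O = 1/482 (O = 1/(2*241) = 1/482 ≈ 0.0020747)
B = -1871605/482 (B = 1/482 - 1*3883 = 1/482 - 3883 = -1871605/482 ≈ -3883.0)
-450510/(-471420) + B/((-185)**2) = -450510/(-471420) - 1871605/(482*((-185)**2)) = -450510*(-1/471420) - 1871605/482/34225 = 15017/15714 - 1871605/482*1/34225 = 15017/15714 - 374321/3299290 = 10915839434/12961260765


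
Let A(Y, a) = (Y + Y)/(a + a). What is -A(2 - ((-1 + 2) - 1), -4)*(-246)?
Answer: -123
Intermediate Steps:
A(Y, a) = Y/a (A(Y, a) = (2*Y)/((2*a)) = (2*Y)*(1/(2*a)) = Y/a)
-A(2 - ((-1 + 2) - 1), -4)*(-246) = -(2 - ((-1 + 2) - 1))/(-4)*(-246) = -(2 - (1 - 1))*(-1/4)*(-246) = -(2 - 1*0)*(-1/4)*(-246) = -(2 + 0)*(-1/4)*(-246) = -2*(-1/4)*(-246) = -(-1)*(-246)/2 = -1*123 = -123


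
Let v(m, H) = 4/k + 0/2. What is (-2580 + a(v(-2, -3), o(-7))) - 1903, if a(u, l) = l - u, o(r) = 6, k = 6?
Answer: -13433/3 ≈ -4477.7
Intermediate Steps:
v(m, H) = 2/3 (v(m, H) = 4/6 + 0/2 = 4*(1/6) + 0*(1/2) = 2/3 + 0 = 2/3)
(-2580 + a(v(-2, -3), o(-7))) - 1903 = (-2580 + (6 - 1*2/3)) - 1903 = (-2580 + (6 - 2/3)) - 1903 = (-2580 + 16/3) - 1903 = -7724/3 - 1903 = -13433/3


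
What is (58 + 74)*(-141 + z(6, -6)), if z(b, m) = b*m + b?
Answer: -22572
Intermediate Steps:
z(b, m) = b + b*m
(58 + 74)*(-141 + z(6, -6)) = (58 + 74)*(-141 + 6*(1 - 6)) = 132*(-141 + 6*(-5)) = 132*(-141 - 30) = 132*(-171) = -22572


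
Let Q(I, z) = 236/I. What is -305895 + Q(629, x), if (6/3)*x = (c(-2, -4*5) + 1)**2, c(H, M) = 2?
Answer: -192407719/629 ≈ -3.0589e+5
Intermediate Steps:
x = 9/2 (x = (2 + 1)**2/2 = (1/2)*3**2 = (1/2)*9 = 9/2 ≈ 4.5000)
-305895 + Q(629, x) = -305895 + 236/629 = -192407719/629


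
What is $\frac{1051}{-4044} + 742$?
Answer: $\frac{2999597}{4044} \approx 741.74$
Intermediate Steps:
$\frac{1051}{-4044} + 742 = 1051 \left(- \frac{1}{4044}\right) + 742 = - \frac{1051}{4044} + 742 = \frac{2999597}{4044}$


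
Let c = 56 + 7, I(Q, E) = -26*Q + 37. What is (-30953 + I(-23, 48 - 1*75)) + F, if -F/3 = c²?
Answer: -42225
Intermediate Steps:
I(Q, E) = 37 - 26*Q
c = 63
F = -11907 (F = -3*63² = -3*3969 = -11907)
(-30953 + I(-23, 48 - 1*75)) + F = (-30953 + (37 - 26*(-23))) - 11907 = (-30953 + (37 + 598)) - 11907 = (-30953 + 635) - 11907 = -30318 - 11907 = -42225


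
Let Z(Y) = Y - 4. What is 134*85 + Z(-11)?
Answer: 11375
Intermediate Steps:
Z(Y) = -4 + Y
134*85 + Z(-11) = 134*85 + (-4 - 11) = 11390 - 15 = 11375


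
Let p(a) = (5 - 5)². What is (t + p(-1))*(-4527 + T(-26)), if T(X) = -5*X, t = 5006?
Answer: -22011382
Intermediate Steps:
p(a) = 0 (p(a) = 0² = 0)
(t + p(-1))*(-4527 + T(-26)) = (5006 + 0)*(-4527 - 5*(-26)) = 5006*(-4527 + 130) = 5006*(-4397) = -22011382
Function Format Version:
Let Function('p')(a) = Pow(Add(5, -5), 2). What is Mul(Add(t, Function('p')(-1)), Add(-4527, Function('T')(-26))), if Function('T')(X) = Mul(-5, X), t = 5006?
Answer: -22011382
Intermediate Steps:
Function('p')(a) = 0 (Function('p')(a) = Pow(0, 2) = 0)
Mul(Add(t, Function('p')(-1)), Add(-4527, Function('T')(-26))) = Mul(Add(5006, 0), Add(-4527, Mul(-5, -26))) = Mul(5006, Add(-4527, 130)) = Mul(5006, -4397) = -22011382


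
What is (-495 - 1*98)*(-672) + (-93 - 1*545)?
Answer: 397858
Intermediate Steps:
(-495 - 1*98)*(-672) + (-93 - 1*545) = (-495 - 98)*(-672) + (-93 - 545) = -593*(-672) - 638 = 398496 - 638 = 397858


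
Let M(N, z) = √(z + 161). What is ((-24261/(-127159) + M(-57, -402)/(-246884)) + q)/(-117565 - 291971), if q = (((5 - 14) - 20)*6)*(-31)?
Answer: -8468147/642915904 + I*√241/101107885824 ≈ -0.013171 + 1.5354e-10*I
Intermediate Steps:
M(N, z) = √(161 + z)
q = 5394 (q = ((-9 - 20)*6)*(-31) = -29*6*(-31) = -174*(-31) = 5394)
((-24261/(-127159) + M(-57, -402)/(-246884)) + q)/(-117565 - 291971) = ((-24261/(-127159) + √(161 - 402)/(-246884)) + 5394)/(-117565 - 291971) = ((-24261*(-1/127159) + √(-241)*(-1/246884)) + 5394)/(-409536) = ((24261/127159 + (I*√241)*(-1/246884)) + 5394)*(-1/409536) = ((24261/127159 - I*√241/246884) + 5394)*(-1/409536) = (685919907/127159 - I*√241/246884)*(-1/409536) = -8468147/642915904 + I*√241/101107885824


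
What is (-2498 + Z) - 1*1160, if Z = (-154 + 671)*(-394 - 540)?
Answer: -486536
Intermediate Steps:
Z = -482878 (Z = 517*(-934) = -482878)
(-2498 + Z) - 1*1160 = (-2498 - 482878) - 1*1160 = -485376 - 1160 = -486536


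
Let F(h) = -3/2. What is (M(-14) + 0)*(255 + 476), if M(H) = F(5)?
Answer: -2193/2 ≈ -1096.5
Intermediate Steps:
F(h) = -3/2 (F(h) = -3*1/2 = -3/2)
M(H) = -3/2
(M(-14) + 0)*(255 + 476) = (-3/2 + 0)*(255 + 476) = -3/2*731 = -2193/2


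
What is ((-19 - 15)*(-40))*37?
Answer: 50320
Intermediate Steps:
((-19 - 15)*(-40))*37 = -34*(-40)*37 = 1360*37 = 50320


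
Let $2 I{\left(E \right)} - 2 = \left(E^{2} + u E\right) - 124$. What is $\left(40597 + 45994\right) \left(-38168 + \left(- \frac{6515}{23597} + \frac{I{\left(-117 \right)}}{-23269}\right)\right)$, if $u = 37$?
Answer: $- \frac{1814730218321225882}{549078593} \approx -3.305 \cdot 10^{9}$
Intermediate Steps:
$I{\left(E \right)} = -61 + \frac{E^{2}}{2} + \frac{37 E}{2}$ ($I{\left(E \right)} = 1 + \frac{\left(E^{2} + 37 E\right) - 124}{2} = 1 + \frac{-124 + E^{2} + 37 E}{2} = 1 + \left(-62 + \frac{E^{2}}{2} + \frac{37 E}{2}\right) = -61 + \frac{E^{2}}{2} + \frac{37 E}{2}$)
$\left(40597 + 45994\right) \left(-38168 + \left(- \frac{6515}{23597} + \frac{I{\left(-117 \right)}}{-23269}\right)\right) = \left(40597 + 45994\right) \left(-38168 - \left(\frac{6515}{23597} - \frac{-61 + \frac{\left(-117\right)^{2}}{2} + \frac{37}{2} \left(-117\right)}{-23269}\right)\right) = 86591 \left(-38168 - \left(\frac{6515}{23597} - \left(-61 + \frac{1}{2} \cdot 13689 - \frac{4329}{2}\right) \left(- \frac{1}{23269}\right)\right)\right) = 86591 \left(-38168 - \left(\frac{6515}{23597} - \left(-61 + \frac{13689}{2} - \frac{4329}{2}\right) \left(- \frac{1}{23269}\right)\right)\right) = 86591 \left(-38168 + \left(- \frac{6515}{23597} + 4619 \left(- \frac{1}{23269}\right)\right)\right) = 86591 \left(-38168 - \frac{260592078}{549078593}\right) = 86591 \left(- \frac{20957492329702}{549078593}\right) = - \frac{1814730218321225882}{549078593}$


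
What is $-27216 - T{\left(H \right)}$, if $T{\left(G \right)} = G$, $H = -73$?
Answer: $-27143$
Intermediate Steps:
$-27216 - T{\left(H \right)} = -27216 - -73 = -27216 + 73 = -27143$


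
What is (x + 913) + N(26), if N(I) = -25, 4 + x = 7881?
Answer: 8765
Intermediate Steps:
x = 7877 (x = -4 + 7881 = 7877)
(x + 913) + N(26) = (7877 + 913) - 25 = 8790 - 25 = 8765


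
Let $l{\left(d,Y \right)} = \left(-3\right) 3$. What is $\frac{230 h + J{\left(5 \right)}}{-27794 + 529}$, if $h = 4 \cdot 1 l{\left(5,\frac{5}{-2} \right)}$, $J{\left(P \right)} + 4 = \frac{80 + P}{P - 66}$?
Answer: $\frac{505409}{1663165} \approx 0.30388$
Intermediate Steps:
$J{\left(P \right)} = -4 + \frac{80 + P}{-66 + P}$ ($J{\left(P \right)} = -4 + \frac{80 + P}{P - 66} = -4 + \frac{80 + P}{-66 + P}$)
$l{\left(d,Y \right)} = -9$
$h = -36$ ($h = 4 \cdot 1 \left(-9\right) = 4 \left(-9\right) = -36$)
$\frac{230 h + J{\left(5 \right)}}{-27794 + 529} = \frac{230 \left(-36\right) + \frac{344 - 15}{-66 + 5}}{-27794 + 529} = \frac{-8280 + \frac{344 - 15}{-61}}{-27265} = \left(-8280 - \frac{329}{61}\right) \left(- \frac{1}{27265}\right) = \left(- \frac{505409}{61}\right) \left(- \frac{1}{27265}\right) = \frac{505409}{1663165}$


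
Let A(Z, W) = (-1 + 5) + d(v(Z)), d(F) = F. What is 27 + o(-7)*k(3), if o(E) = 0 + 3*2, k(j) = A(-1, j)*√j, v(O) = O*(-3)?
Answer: 27 + 42*√3 ≈ 99.746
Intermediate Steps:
v(O) = -3*O
A(Z, W) = 4 - 3*Z (A(Z, W) = (-1 + 5) - 3*Z = 4 - 3*Z)
k(j) = 7*√j (k(j) = (4 - 3*(-1))*√j = (4 + 3)*√j = 7*√j)
o(E) = 6 (o(E) = 0 + 6 = 6)
27 + o(-7)*k(3) = 27 + 6*(7*√3) = 27 + 42*√3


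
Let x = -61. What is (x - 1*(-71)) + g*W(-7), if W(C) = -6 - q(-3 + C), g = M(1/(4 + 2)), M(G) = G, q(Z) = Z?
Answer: 32/3 ≈ 10.667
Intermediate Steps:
g = 1/6 (g = 1/(4 + 2) = 1/6 ≈ 0.16667)
W(C) = -3 - C (W(C) = -6 - (-3 + C) = -6 + (3 - C) = -3 - C)
(x - 1*(-71)) + g*W(-7) = (-61 - 1*(-71)) + (-3 - 1*(-7))/6 = (-61 + 71) + (-3 + 7)/6 = 10 + (1/6)*4 = 10 + 2/3 = 32/3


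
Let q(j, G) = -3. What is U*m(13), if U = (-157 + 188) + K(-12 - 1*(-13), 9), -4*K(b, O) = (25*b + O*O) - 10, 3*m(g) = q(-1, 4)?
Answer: -7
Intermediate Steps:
m(g) = -1 (m(g) = (⅓)*(-3) = -1)
K(b, O) = 5/2 - 25*b/4 - O²/4 (K(b, O) = -((25*b + O*O) - 10)/4 = -((25*b + O²) - 10)/4 = -((O² + 25*b) - 10)/4 = -(-10 + O² + 25*b)/4 = 5/2 - 25*b/4 - O²/4)
U = 7 (U = (-157 + 188) + (5/2 - 25*(-12 - 1*(-13))/4 - ¼*9²) = 31 + (5/2 - 25*(-12 + 13)/4 - ¼*81) = 31 + (5/2 - 25/4*1 - 81/4) = 31 + (5/2 - 25/4 - 81/4) = 31 - 24 = 7)
U*m(13) = 7*(-1) = -7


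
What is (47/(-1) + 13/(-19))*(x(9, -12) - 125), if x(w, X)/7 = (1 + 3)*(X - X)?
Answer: 113250/19 ≈ 5960.5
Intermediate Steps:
x(w, X) = 0 (x(w, X) = 7*((1 + 3)*(X - X)) = 7*(4*0) = 7*0 = 0)
(47/(-1) + 13/(-19))*(x(9, -12) - 125) = (47/(-1) + 13/(-19))*(0 - 125) = (47*(-1) + 13*(-1/19))*(-125) = (-47 - 13/19)*(-125) = -906/19*(-125) = 113250/19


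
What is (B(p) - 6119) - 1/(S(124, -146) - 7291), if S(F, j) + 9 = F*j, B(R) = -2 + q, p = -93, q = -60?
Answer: -157022123/25404 ≈ -6181.0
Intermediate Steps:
B(R) = -62 (B(R) = -2 - 60 = -62)
S(F, j) = -9 + F*j
(B(p) - 6119) - 1/(S(124, -146) - 7291) = (-62 - 6119) - 1/((-9 + 124*(-146)) - 7291) = -6181 - 1/((-9 - 18104) - 7291) = -6181 - 1/(-18113 - 7291) = -6181 - 1/(-25404) = -6181 - 1*(-1/25404) = -6181 + 1/25404 = -157022123/25404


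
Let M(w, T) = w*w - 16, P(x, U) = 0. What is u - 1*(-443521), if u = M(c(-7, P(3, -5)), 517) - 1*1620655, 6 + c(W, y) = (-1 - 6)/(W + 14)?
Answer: -1177101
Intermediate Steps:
c(W, y) = -6 - 7/(14 + W) (c(W, y) = -6 + (-1 - 6)/(W + 14) = -6 - 7/(14 + W))
M(w, T) = -16 + w² (M(w, T) = w² - 16 = -16 + w²)
u = -1620622 (u = (-16 + ((-91 - 6*(-7))/(14 - 7))²) - 1*1620655 = (-16 + ((-91 + 42)/7)²) - 1620655 = (-16 + ((⅐)*(-49))²) - 1620655 = (-16 + (-7)²) - 1620655 = (-16 + 49) - 1620655 = 33 - 1620655 = -1620622)
u - 1*(-443521) = -1620622 - 1*(-443521) = -1620622 + 443521 = -1177101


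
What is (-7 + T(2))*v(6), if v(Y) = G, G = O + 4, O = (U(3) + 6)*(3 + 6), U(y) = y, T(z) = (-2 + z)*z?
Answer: -595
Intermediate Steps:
T(z) = z*(-2 + z)
O = 81 (O = (3 + 6)*(3 + 6) = 9*9 = 81)
G = 85 (G = 81 + 4 = 85)
v(Y) = 85
(-7 + T(2))*v(6) = (-7 + 2*(-2 + 2))*85 = (-7 + 2*0)*85 = (-7 + 0)*85 = -7*85 = -595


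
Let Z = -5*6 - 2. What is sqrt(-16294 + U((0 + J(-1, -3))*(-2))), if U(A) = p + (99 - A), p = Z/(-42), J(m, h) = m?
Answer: I*sqrt(7142541)/21 ≈ 127.26*I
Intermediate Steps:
Z = -32 (Z = -30 - 2 = -32)
p = 16/21 (p = -32/(-42) = -32*(-1/42) = 16/21 ≈ 0.76190)
U(A) = 2095/21 - A (U(A) = 16/21 + (99 - A) = 2095/21 - A)
sqrt(-16294 + U((0 + J(-1, -3))*(-2))) = sqrt(-16294 + (2095/21 - (0 - 1)*(-2))) = sqrt(-16294 + (2095/21 - (-1)*(-2))) = sqrt(-16294 + (2095/21 - 1*2)) = sqrt(-16294 + (2095/21 - 2)) = sqrt(-16294 + 2053/21) = sqrt(-340121/21) = I*sqrt(7142541)/21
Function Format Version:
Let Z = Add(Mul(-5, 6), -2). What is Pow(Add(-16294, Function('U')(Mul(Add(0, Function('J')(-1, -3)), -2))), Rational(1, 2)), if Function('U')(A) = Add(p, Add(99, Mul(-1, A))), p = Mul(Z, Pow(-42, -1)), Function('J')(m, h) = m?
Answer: Mul(Rational(1, 21), I, Pow(7142541, Rational(1, 2))) ≈ Mul(127.26, I)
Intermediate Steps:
Z = -32 (Z = Add(-30, -2) = -32)
p = Rational(16, 21) (p = Mul(-32, Pow(-42, -1)) = Mul(-32, Rational(-1, 42)) = Rational(16, 21) ≈ 0.76190)
Function('U')(A) = Add(Rational(2095, 21), Mul(-1, A)) (Function('U')(A) = Add(Rational(16, 21), Add(99, Mul(-1, A))) = Add(Rational(2095, 21), Mul(-1, A)))
Pow(Add(-16294, Function('U')(Mul(Add(0, Function('J')(-1, -3)), -2))), Rational(1, 2)) = Pow(Add(-16294, Add(Rational(2095, 21), Mul(-1, Mul(Add(0, -1), -2)))), Rational(1, 2)) = Pow(Add(-16294, Add(Rational(2095, 21), Mul(-1, Mul(-1, -2)))), Rational(1, 2)) = Pow(Add(-16294, Add(Rational(2095, 21), Mul(-1, 2))), Rational(1, 2)) = Pow(Add(-16294, Add(Rational(2095, 21), -2)), Rational(1, 2)) = Pow(Add(-16294, Rational(2053, 21)), Rational(1, 2)) = Pow(Rational(-340121, 21), Rational(1, 2)) = Mul(Rational(1, 21), I, Pow(7142541, Rational(1, 2)))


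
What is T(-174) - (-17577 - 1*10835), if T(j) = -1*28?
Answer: 28384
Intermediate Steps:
T(j) = -28
T(-174) - (-17577 - 1*10835) = -28 - (-17577 - 1*10835) = -28 - (-17577 - 10835) = -28 - 1*(-28412) = -28 + 28412 = 28384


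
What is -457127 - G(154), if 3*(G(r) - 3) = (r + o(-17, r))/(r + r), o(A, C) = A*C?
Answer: -1371382/3 ≈ -4.5713e+5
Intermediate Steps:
G(r) = ⅓ (G(r) = 3 + ((r - 17*r)/(r + r))/3 = 3 + ((-16*r)/((2*r)))/3 = 3 + ((-16*r)*(1/(2*r)))/3 = 3 + (⅓)*(-8) = 3 - 8/3 = ⅓)
-457127 - G(154) = -457127 - 1*⅓ = -457127 - ⅓ = -1371382/3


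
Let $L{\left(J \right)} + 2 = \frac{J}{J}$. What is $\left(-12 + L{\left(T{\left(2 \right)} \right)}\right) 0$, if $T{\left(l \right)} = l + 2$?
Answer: $0$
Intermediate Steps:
$T{\left(l \right)} = 2 + l$
$L{\left(J \right)} = -1$ ($L{\left(J \right)} = -2 + \frac{J}{J} = -2 + 1 = -1$)
$\left(-12 + L{\left(T{\left(2 \right)} \right)}\right) 0 = \left(-12 - 1\right) 0 = \left(-13\right) 0 = 0$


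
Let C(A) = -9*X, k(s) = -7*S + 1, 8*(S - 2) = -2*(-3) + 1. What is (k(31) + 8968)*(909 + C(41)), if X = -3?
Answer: 8376147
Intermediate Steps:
S = 23/8 (S = 2 + (-2*(-3) + 1)/8 = 2 + (6 + 1)/8 = 2 + (⅛)*7 = 2 + 7/8 = 23/8 ≈ 2.8750)
k(s) = -153/8 (k(s) = -7*23/8 + 1 = -161/8 + 1 = -153/8)
C(A) = 27 (C(A) = -9*(-3) = 27)
(k(31) + 8968)*(909 + C(41)) = (-153/8 + 8968)*(909 + 27) = (71591/8)*936 = 8376147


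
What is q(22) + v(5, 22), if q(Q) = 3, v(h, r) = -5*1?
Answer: -2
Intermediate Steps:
v(h, r) = -5
q(22) + v(5, 22) = 3 - 5 = -2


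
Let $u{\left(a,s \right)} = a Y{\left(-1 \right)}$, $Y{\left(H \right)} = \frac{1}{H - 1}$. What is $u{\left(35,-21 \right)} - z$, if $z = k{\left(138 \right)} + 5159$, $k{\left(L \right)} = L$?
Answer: $- \frac{10629}{2} \approx -5314.5$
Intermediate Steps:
$Y{\left(H \right)} = \frac{1}{-1 + H}$
$u{\left(a,s \right)} = - \frac{a}{2}$ ($u{\left(a,s \right)} = \frac{a}{-1 - 1} = \frac{a}{-2} = a \left(- \frac{1}{2}\right) = - \frac{a}{2}$)
$z = 5297$ ($z = 138 + 5159 = 5297$)
$u{\left(35,-21 \right)} - z = \left(- \frac{1}{2}\right) 35 - 5297 = - \frac{35}{2} - 5297 = - \frac{10629}{2}$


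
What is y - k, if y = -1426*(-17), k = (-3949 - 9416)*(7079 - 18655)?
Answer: -154688998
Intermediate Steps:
k = 154713240 (k = -13365*(-11576) = 154713240)
y = 24242
y - k = 24242 - 1*154713240 = 24242 - 154713240 = -154688998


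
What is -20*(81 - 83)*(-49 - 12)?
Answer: -2440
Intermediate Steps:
-20*(81 - 83)*(-49 - 12) = -(-40)*(-61) = -20*122 = -2440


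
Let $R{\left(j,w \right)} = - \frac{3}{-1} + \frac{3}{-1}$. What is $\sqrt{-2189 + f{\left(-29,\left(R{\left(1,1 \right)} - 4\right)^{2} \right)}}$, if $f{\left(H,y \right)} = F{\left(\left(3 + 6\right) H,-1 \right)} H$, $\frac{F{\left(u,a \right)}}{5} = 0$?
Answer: $i \sqrt{2189} \approx 46.787 i$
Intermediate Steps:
$F{\left(u,a \right)} = 0$ ($F{\left(u,a \right)} = 5 \cdot 0 = 0$)
$R{\left(j,w \right)} = 0$ ($R{\left(j,w \right)} = \left(-3\right) \left(-1\right) + 3 \left(-1\right) = 3 - 3 = 0$)
$f{\left(H,y \right)} = 0$ ($f{\left(H,y \right)} = 0 H = 0$)
$\sqrt{-2189 + f{\left(-29,\left(R{\left(1,1 \right)} - 4\right)^{2} \right)}} = \sqrt{-2189 + 0} = \sqrt{-2189} = i \sqrt{2189}$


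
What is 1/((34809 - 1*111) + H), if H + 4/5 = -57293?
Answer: -5/112979 ≈ -4.4256e-5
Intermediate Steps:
H = -286469/5 (H = -⅘ - 57293 = -286469/5 ≈ -57294.)
1/((34809 - 1*111) + H) = 1/((34809 - 1*111) - 286469/5) = 1/((34809 - 111) - 286469/5) = 1/(34698 - 286469/5) = 1/(-112979/5) = -5/112979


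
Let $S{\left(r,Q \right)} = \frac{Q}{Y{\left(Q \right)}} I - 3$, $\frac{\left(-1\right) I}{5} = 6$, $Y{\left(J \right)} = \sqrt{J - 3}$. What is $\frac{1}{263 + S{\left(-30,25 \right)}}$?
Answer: $\frac{286}{46235} + \frac{15 \sqrt{22}}{18494} \approx 0.0099901$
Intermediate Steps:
$Y{\left(J \right)} = \sqrt{-3 + J}$
$I = -30$ ($I = \left(-5\right) 6 = -30$)
$S{\left(r,Q \right)} = -3 - \frac{30 Q}{\sqrt{-3 + Q}}$ ($S{\left(r,Q \right)} = \frac{Q}{\sqrt{-3 + Q}} \left(-30\right) - 3 = - \frac{30 Q}{\sqrt{-3 + Q}} - 3 = -3 - \frac{30 Q}{\sqrt{-3 + Q}}$)
$\frac{1}{263 + S{\left(-30,25 \right)}} = \frac{1}{263 - \left(3 + \frac{750}{\sqrt{-3 + 25}}\right)} = \frac{1}{263 - \left(3 + \frac{750}{\sqrt{22}}\right)} = \frac{1}{263 - \left(3 + 750 \frac{\sqrt{22}}{22}\right)} = \frac{1}{263 - \left(3 + \frac{375 \sqrt{22}}{11}\right)} = \frac{1}{260 - \frac{375 \sqrt{22}}{11}}$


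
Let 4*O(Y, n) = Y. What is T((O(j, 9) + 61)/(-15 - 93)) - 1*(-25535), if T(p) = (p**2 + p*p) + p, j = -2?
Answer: 595682053/23328 ≈ 25535.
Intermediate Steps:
O(Y, n) = Y/4
T(p) = p + 2*p**2 (T(p) = (p**2 + p**2) + p = 2*p**2 + p = p + 2*p**2)
T((O(j, 9) + 61)/(-15 - 93)) - 1*(-25535) = (((1/4)*(-2) + 61)/(-15 - 93))*(1 + 2*(((1/4)*(-2) + 61)/(-15 - 93))) - 1*(-25535) = ((-1/2 + 61)/(-108))*(1 + 2*((-1/2 + 61)/(-108))) + 25535 = ((121/2)*(-1/108))*(1 + 2*((121/2)*(-1/108))) + 25535 = -121*(1 + 2*(-121/216))/216 + 25535 = -121*(1 - 121/108)/216 + 25535 = -121/216*(-13/108) + 25535 = 1573/23328 + 25535 = 595682053/23328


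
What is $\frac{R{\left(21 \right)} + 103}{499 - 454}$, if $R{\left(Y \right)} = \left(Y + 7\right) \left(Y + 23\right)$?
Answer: $\frac{89}{3} \approx 29.667$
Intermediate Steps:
$R{\left(Y \right)} = \left(7 + Y\right) \left(23 + Y\right)$
$\frac{R{\left(21 \right)} + 103}{499 - 454} = \frac{\left(161 + 21^{2} + 30 \cdot 21\right) + 103}{499 - 454} = \frac{\left(161 + 441 + 630\right) + 103}{45} = \left(1232 + 103\right) \frac{1}{45} = 1335 \cdot \frac{1}{45} = \frac{89}{3}$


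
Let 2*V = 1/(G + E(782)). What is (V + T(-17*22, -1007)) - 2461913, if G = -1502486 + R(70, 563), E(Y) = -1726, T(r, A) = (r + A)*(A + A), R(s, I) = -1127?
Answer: 961673777437/3010678 ≈ 3.1942e+5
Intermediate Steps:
T(r, A) = 2*A*(A + r) (T(r, A) = (A + r)*(2*A) = 2*A*(A + r))
G = -1503613 (G = -1502486 - 1127 = -1503613)
V = -1/3010678 (V = 1/(2*(-1503613 - 1726)) = (½)/(-1505339) = (½)*(-1/1505339) = -1/3010678 ≈ -3.3215e-7)
(V + T(-17*22, -1007)) - 2461913 = (-1/3010678 + 2*(-1007)*(-1007 - 17*22)) - 2461913 = (-1/3010678 + 2*(-1007)*(-1007 - 374)) - 2461913 = (-1/3010678 + 2*(-1007)*(-1381)) - 2461913 = (-1/3010678 + 2781334) - 2461913 = 8373701084451/3010678 - 2461913 = 961673777437/3010678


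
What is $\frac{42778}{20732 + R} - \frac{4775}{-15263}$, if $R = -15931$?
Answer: $\frac{675845389}{73277663} \approx 9.2231$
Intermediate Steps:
$\frac{42778}{20732 + R} - \frac{4775}{-15263} = \frac{42778}{20732 - 15931} - \frac{4775}{-15263} = \frac{42778}{4801} - - \frac{4775}{15263} = 42778 \cdot \frac{1}{4801} + \frac{4775}{15263} = \frac{42778}{4801} + \frac{4775}{15263} = \frac{675845389}{73277663}$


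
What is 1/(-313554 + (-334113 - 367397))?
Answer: -1/1015064 ≈ -9.8516e-7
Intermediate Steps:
1/(-313554 + (-334113 - 367397)) = 1/(-313554 - 701510) = 1/(-1015064) = -1/1015064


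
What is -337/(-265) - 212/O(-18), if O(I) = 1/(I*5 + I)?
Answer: 6067777/265 ≈ 22897.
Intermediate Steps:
O(I) = 1/(6*I) (O(I) = 1/(5*I + I) = 1/(6*I))
-337/(-265) - 212/O(-18) = -337/(-265) - 212/((1/6)/(-18)) = -337*(-1/265) - 212/((1/6)*(-1/18)) = 337/265 - 212/(-1/108) = 337/265 - 212*(-108) = 337/265 + 22896 = 6067777/265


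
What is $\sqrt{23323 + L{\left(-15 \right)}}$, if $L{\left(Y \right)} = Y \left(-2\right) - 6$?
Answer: $\sqrt{23347} \approx 152.8$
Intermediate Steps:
$L{\left(Y \right)} = -6 - 2 Y$ ($L{\left(Y \right)} = - 2 Y - 6 = -6 - 2 Y$)
$\sqrt{23323 + L{\left(-15 \right)}} = \sqrt{23323 - -24} = \sqrt{23323 + \left(-6 + 30\right)} = \sqrt{23323 + 24} = \sqrt{23347}$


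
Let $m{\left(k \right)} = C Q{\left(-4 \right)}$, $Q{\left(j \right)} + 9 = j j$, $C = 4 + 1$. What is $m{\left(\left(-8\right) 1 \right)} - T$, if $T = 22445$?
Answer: $-22410$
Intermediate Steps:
$C = 5$
$Q{\left(j \right)} = -9 + j^{2}$ ($Q{\left(j \right)} = -9 + j j = -9 + j^{2}$)
$m{\left(k \right)} = 35$ ($m{\left(k \right)} = 5 \left(-9 + \left(-4\right)^{2}\right) = 5 \left(-9 + 16\right) = 5 \cdot 7 = 35$)
$m{\left(\left(-8\right) 1 \right)} - T = 35 - 22445 = -22410$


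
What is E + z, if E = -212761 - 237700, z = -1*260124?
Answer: -710585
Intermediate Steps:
z = -260124
E = -450461
E + z = -450461 - 260124 = -710585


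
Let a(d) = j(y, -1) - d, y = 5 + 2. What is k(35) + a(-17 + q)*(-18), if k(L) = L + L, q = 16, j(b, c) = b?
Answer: -74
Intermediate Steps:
y = 7
k(L) = 2*L
a(d) = 7 - d
k(35) + a(-17 + q)*(-18) = 2*35 + (7 - (-17 + 16))*(-18) = 70 + (7 - 1*(-1))*(-18) = 70 + (7 + 1)*(-18) = 70 + 8*(-18) = 70 - 144 = -74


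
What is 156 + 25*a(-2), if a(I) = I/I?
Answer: 181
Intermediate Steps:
a(I) = 1
156 + 25*a(-2) = 156 + 25*1 = 156 + 25 = 181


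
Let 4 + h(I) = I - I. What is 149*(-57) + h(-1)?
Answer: -8497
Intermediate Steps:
h(I) = -4 (h(I) = -4 + (I - I) = -4 + 0 = -4)
149*(-57) + h(-1) = 149*(-57) - 4 = -8493 - 4 = -8497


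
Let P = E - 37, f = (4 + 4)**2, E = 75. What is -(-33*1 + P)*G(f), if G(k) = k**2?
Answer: -20480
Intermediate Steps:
f = 64 (f = 8**2 = 64)
P = 38 (P = 75 - 37 = 38)
-(-33*1 + P)*G(f) = -(-33*1 + 38)*64**2 = -(-33 + 38)*4096 = -5*4096 = -1*20480 = -20480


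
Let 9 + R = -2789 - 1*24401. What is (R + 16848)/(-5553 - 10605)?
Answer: 10351/16158 ≈ 0.64061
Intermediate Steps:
R = -27199 (R = -9 + (-2789 - 1*24401) = -9 + (-2789 - 24401) = -9 - 27190 = -27199)
(R + 16848)/(-5553 - 10605) = (-27199 + 16848)/(-5553 - 10605) = -10351/(-16158) = -10351*(-1/16158) = 10351/16158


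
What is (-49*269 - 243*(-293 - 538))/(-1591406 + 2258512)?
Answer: 94376/333553 ≈ 0.28294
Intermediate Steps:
(-49*269 - 243*(-293 - 538))/(-1591406 + 2258512) = (-13181 - 243*(-831))/667106 = (-13181 + 201933)*(1/667106) = 188752*(1/667106) = 94376/333553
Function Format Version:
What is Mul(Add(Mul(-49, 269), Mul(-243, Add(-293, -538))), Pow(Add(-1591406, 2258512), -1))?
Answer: Rational(94376, 333553) ≈ 0.28294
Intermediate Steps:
Mul(Add(Mul(-49, 269), Mul(-243, Add(-293, -538))), Pow(Add(-1591406, 2258512), -1)) = Mul(Add(-13181, Mul(-243, -831)), Pow(667106, -1)) = Mul(Add(-13181, 201933), Rational(1, 667106)) = Mul(188752, Rational(1, 667106)) = Rational(94376, 333553)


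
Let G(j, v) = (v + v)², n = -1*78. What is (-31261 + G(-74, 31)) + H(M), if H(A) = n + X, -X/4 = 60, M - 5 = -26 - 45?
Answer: -27735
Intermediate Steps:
M = -66 (M = 5 + (-26 - 45) = 5 - 71 = -66)
n = -78
X = -240 (X = -4*60 = -240)
H(A) = -318 (H(A) = -78 - 240 = -318)
G(j, v) = 4*v² (G(j, v) = (2*v)² = 4*v²)
(-31261 + G(-74, 31)) + H(M) = (-31261 + 4*31²) - 318 = (-31261 + 4*961) - 318 = (-31261 + 3844) - 318 = -27417 - 318 = -27735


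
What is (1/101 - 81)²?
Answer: 66912400/10201 ≈ 6559.4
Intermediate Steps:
(1/101 - 81)² = (-8180/101)² = 66912400/10201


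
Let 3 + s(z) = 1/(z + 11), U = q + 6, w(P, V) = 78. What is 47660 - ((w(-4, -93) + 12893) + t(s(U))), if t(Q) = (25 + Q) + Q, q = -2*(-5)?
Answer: 936088/27 ≈ 34670.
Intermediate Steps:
q = 10
U = 16 (U = 10 + 6 = 16)
s(z) = -3 + 1/(11 + z) (s(z) = -3 + 1/(z + 11) = -3 + 1/(11 + z))
t(Q) = 25 + 2*Q
47660 - ((w(-4, -93) + 12893) + t(s(U))) = 47660 - ((78 + 12893) + (25 + 2*((-32 - 3*16)/(11 + 16)))) = 47660 - (12971 + (25 + 2*((-32 - 48)/27))) = 47660 - (12971 + (25 + 2*((1/27)*(-80)))) = 47660 - (12971 + (25 + 2*(-80/27))) = 47660 - (12971 + (25 - 160/27)) = 47660 - (12971 + 515/27) = 47660 - 1*350732/27 = 47660 - 350732/27 = 936088/27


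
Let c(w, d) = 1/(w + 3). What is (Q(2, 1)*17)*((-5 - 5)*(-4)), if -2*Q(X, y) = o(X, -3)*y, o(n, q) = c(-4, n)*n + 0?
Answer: 680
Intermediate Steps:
c(w, d) = 1/(3 + w)
o(n, q) = -n (o(n, q) = n/(3 - 4) + 0 = n/(-1) + 0 = -n + 0 = -n)
Q(X, y) = X*y/2 (Q(X, y) = -(-X)*y/2 = -(-1)*X*y/2 = X*y/2)
(Q(2, 1)*17)*((-5 - 5)*(-4)) = (((½)*2*1)*17)*((-5 - 5)*(-4)) = (1*17)*(-10*(-4)) = 17*40 = 680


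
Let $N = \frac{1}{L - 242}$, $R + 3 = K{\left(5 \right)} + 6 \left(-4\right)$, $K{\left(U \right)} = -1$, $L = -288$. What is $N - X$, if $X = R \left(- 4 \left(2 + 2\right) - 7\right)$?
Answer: $- \frac{341321}{530} \approx -644.0$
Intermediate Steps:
$R = -28$ ($R = -3 + \left(-1 + 6 \left(-4\right)\right) = -3 - 25 = -28$)
$N = - \frac{1}{530}$ ($N = \frac{1}{-288 - 242} = \frac{1}{-530} = - \frac{1}{530} \approx -0.0018868$)
$X = 644$ ($X = - 28 \left(- 4 \left(2 + 2\right) - 7\right) = - 28 \left(\left(-4\right) 4 - 7\right) = - 28 \left(-16 - 7\right) = \left(-28\right) \left(-23\right) = 644$)
$N - X = - \frac{1}{530} - 644 = - \frac{341321}{530}$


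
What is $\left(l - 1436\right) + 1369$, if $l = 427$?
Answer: $360$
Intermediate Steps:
$\left(l - 1436\right) + 1369 = \left(427 - 1436\right) + 1369 = -1009 + 1369 = 360$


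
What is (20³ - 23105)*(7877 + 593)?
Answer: -127939350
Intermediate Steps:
(20³ - 23105)*(7877 + 593) = (8000 - 23105)*8470 = -15105*8470 = -127939350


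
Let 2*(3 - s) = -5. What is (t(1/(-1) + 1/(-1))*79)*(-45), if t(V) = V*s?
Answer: 39105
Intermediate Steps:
s = 11/2 (s = 3 - 1/2*(-5) = 3 + 5/2 = 11/2 ≈ 5.5000)
t(V) = 11*V/2 (t(V) = V*(11/2) = 11*V/2)
(t(1/(-1) + 1/(-1))*79)*(-45) = ((11*(1/(-1) + 1/(-1))/2)*79)*(-45) = ((11*(1*(-1) + 1*(-1))/2)*79)*(-45) = ((11*(-1 - 1)/2)*79)*(-45) = (((11/2)*(-2))*79)*(-45) = -11*79*(-45) = -869*(-45) = 39105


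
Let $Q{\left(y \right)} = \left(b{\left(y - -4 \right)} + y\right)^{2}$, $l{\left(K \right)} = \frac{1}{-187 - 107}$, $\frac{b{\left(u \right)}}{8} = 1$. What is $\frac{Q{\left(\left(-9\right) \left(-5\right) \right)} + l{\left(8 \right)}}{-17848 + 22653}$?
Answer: $\frac{165169}{282534} \approx 0.5846$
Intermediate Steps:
$b{\left(u \right)} = 8$ ($b{\left(u \right)} = 8 \cdot 1 = 8$)
$l{\left(K \right)} = - \frac{1}{294}$ ($l{\left(K \right)} = \frac{1}{-294} = - \frac{1}{294}$)
$Q{\left(y \right)} = \left(8 + y\right)^{2}$
$\frac{Q{\left(\left(-9\right) \left(-5\right) \right)} + l{\left(8 \right)}}{-17848 + 22653} = \frac{\left(8 - -45\right)^{2} - \frac{1}{294}}{-17848 + 22653} = \frac{\left(8 + 45\right)^{2} - \frac{1}{294}}{4805} = \left(53^{2} - \frac{1}{294}\right) \frac{1}{4805} = \left(2809 - \frac{1}{294}\right) \frac{1}{4805} = \frac{825845}{294} \cdot \frac{1}{4805} = \frac{165169}{282534}$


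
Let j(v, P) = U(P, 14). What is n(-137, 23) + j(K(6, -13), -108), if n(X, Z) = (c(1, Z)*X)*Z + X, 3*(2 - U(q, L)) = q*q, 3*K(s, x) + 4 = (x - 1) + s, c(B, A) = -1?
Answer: -872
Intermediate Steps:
K(s, x) = -5/3 + s/3 + x/3 (K(s, x) = -4/3 + ((x - 1) + s)/3 = -4/3 + ((-1 + x) + s)/3 = -4/3 + (-1 + s + x)/3 = -4/3 + (-1/3 + s/3 + x/3) = -5/3 + s/3 + x/3)
U(q, L) = 2 - q**2/3 (U(q, L) = 2 - q*q/3 = 2 - q**2/3)
j(v, P) = 2 - P**2/3
n(X, Z) = X - X*Z (n(X, Z) = (-X)*Z + X = -X*Z + X = X - X*Z)
n(-137, 23) + j(K(6, -13), -108) = -137*(1 - 1*23) + (2 - 1/3*(-108)**2) = -137*(1 - 23) + (2 - 1/3*11664) = -137*(-22) + (2 - 3888) = 3014 - 3886 = -872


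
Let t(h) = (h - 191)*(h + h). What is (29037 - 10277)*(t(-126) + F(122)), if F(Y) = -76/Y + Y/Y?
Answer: 91416485720/61 ≈ 1.4986e+9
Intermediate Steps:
t(h) = 2*h*(-191 + h) (t(h) = (-191 + h)*(2*h) = 2*h*(-191 + h))
F(Y) = 1 - 76/Y (F(Y) = -76/Y + 1 = 1 - 76/Y)
(29037 - 10277)*(t(-126) + F(122)) = (29037 - 10277)*(2*(-126)*(-191 - 126) + (-76 + 122)/122) = 18760*(2*(-126)*(-317) + (1/122)*46) = 18760*(79884 + 23/61) = 18760*(4872947/61) = 91416485720/61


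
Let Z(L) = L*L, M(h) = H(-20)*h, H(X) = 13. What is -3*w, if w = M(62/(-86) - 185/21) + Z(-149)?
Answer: -19935625/301 ≈ -66231.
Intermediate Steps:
M(h) = 13*h
Z(L) = L²
w = 19935625/903 (w = 13*(62/(-86) - 185/21) + (-149)² = 13*(62*(-1/86) - 185*1/21) + 22201 = 13*(-31/43 - 185/21) + 22201 = 13*(-8606/903) + 22201 = -111878/903 + 22201 = 19935625/903 ≈ 22077.)
-3*w = -3*19935625/903 = -19935625/301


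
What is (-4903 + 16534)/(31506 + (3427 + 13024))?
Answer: 11631/47957 ≈ 0.24253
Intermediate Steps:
(-4903 + 16534)/(31506 + (3427 + 13024)) = 11631/(31506 + 16451) = 11631/47957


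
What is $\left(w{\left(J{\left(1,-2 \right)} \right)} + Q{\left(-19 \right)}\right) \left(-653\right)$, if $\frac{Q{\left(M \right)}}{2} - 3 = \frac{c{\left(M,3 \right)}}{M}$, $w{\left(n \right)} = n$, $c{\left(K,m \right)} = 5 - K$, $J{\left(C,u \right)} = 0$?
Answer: $- \frac{43098}{19} \approx -2268.3$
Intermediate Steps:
$Q{\left(M \right)} = 6 + \frac{2 \left(5 - M\right)}{M}$ ($Q{\left(M \right)} = 6 + 2 \frac{5 - M}{M} = 6 + \frac{2 \left(5 - M\right)}{M}$)
$\left(w{\left(J{\left(1,-2 \right)} \right)} + Q{\left(-19 \right)}\right) \left(-653\right) = \left(0 + \left(4 + \frac{10}{-19}\right)\right) \left(-653\right) = \left(0 + \left(4 + 10 \left(- \frac{1}{19}\right)\right)\right) \left(-653\right) = \left(0 + \left(4 - \frac{10}{19}\right)\right) \left(-653\right) = \left(0 + \frac{66}{19}\right) \left(-653\right) = \frac{66}{19} \left(-653\right) = - \frac{43098}{19}$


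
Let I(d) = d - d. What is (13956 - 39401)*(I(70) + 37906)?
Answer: -964518170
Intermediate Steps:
I(d) = 0
(13956 - 39401)*(I(70) + 37906) = (13956 - 39401)*(0 + 37906) = -25445*37906 = -964518170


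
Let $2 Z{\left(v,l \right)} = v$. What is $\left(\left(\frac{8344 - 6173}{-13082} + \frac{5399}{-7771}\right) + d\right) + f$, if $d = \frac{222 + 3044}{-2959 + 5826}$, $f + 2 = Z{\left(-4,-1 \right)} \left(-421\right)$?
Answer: $\frac{244907437620559}{291459856474} \approx 840.28$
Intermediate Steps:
$Z{\left(v,l \right)} = \frac{v}{2}$
$f = 840$ ($f = -2 + \frac{1}{2} \left(-4\right) \left(-421\right) = -2 - -842 = -2 + 842 = 840$)
$d = \frac{3266}{2867} \approx 1.1392$
$\left(\left(\frac{8344 - 6173}{-13082} + \frac{5399}{-7771}\right) + d\right) + f = \left(\left(\frac{8344 - 6173}{-13082} + \frac{5399}{-7771}\right) + \frac{3266}{2867}\right) + 840 = \left(\left(\left(8344 - 6173\right) \left(- \frac{1}{13082}\right) + 5399 \left(- \frac{1}{7771}\right)\right) + \frac{3266}{2867}\right) + 840 = \left(\left(2171 \left(- \frac{1}{13082}\right) - \frac{5399}{7771}\right) + \frac{3266}{2867}\right) + 840 = \left(\left(- \frac{2171}{13082} - \frac{5399}{7771}\right) + \frac{3266}{2867}\right) + 840 = \left(- \frac{87500559}{101660222} + \frac{3266}{2867}\right) + 840 = \frac{81158182399}{291459856474} + 840 = \frac{244907437620559}{291459856474}$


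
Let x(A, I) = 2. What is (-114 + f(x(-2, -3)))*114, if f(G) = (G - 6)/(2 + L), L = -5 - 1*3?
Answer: -12920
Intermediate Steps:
L = -8 (L = -5 - 3 = -8)
f(G) = 1 - G/6 (f(G) = (G - 6)/(2 - 8) = (-6 + G)/(-6) = (-6 + G)*(-⅙) = 1 - G/6)
(-114 + f(x(-2, -3)))*114 = (-114 + (1 - ⅙*2))*114 = (-114 + (1 - ⅓))*114 = (-114 + ⅔)*114 = -340/3*114 = -12920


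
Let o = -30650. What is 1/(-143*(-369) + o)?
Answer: 1/22117 ≈ 4.5214e-5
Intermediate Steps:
1/(-143*(-369) + o) = 1/(-143*(-369) - 30650) = 1/(52767 - 30650) = 1/22117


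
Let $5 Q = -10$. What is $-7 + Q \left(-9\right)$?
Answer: $11$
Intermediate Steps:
$Q = -2$ ($Q = \frac{1}{5} \left(-10\right) = -2$)
$-7 + Q \left(-9\right) = -7 - -18 = -7 + 18 = 11$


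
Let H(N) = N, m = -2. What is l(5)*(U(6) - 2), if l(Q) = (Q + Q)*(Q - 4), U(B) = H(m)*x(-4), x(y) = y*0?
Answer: -20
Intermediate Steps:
x(y) = 0
U(B) = 0 (U(B) = -2*0 = 0)
l(Q) = 2*Q*(-4 + Q) (l(Q) = (2*Q)*(-4 + Q) = 2*Q*(-4 + Q))
l(5)*(U(6) - 2) = (2*5*(-4 + 5))*(0 - 2) = (2*5*1)*(-2) = 10*(-2) = -20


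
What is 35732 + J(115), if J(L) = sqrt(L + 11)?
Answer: 35732 + 3*sqrt(14) ≈ 35743.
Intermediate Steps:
J(L) = sqrt(11 + L)
35732 + J(115) = 35732 + sqrt(11 + 115) = 35732 + sqrt(126) = 35732 + 3*sqrt(14)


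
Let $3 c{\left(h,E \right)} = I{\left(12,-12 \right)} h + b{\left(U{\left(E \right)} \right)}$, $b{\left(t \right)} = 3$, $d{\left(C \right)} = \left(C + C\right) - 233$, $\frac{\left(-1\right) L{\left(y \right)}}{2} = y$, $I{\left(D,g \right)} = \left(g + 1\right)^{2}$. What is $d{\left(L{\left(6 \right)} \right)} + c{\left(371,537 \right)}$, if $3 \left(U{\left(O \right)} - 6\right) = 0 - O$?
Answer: $\frac{44123}{3} \approx 14708.0$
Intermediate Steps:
$I{\left(D,g \right)} = \left(1 + g\right)^{2}$
$L{\left(y \right)} = - 2 y$
$U{\left(O \right)} = 6 - \frac{O}{3}$ ($U{\left(O \right)} = 6 + \frac{0 - O}{3} = 6 + \frac{\left(-1\right) O}{3} = 6 - \frac{O}{3}$)
$d{\left(C \right)} = -233 + 2 C$ ($d{\left(C \right)} = 2 C - 233 = -233 + 2 C$)
$c{\left(h,E \right)} = 1 + \frac{121 h}{3}$ ($c{\left(h,E \right)} = \frac{\left(1 - 12\right)^{2} h + 3}{3} = \frac{\left(-11\right)^{2} h + 3}{3} = \frac{121 h + 3}{3} = \frac{3 + 121 h}{3} = 1 + \frac{121 h}{3}$)
$d{\left(L{\left(6 \right)} \right)} + c{\left(371,537 \right)} = \left(-233 + 2 \left(\left(-2\right) 6\right)\right) + \left(1 + \frac{121}{3} \cdot 371\right) = \left(-233 + 2 \left(-12\right)\right) + \left(1 + \frac{44891}{3}\right) = \left(-233 - 24\right) + \frac{44894}{3} = -257 + \frac{44894}{3} = \frac{44123}{3}$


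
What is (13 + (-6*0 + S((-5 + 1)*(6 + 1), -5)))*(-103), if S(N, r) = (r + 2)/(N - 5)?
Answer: -14832/11 ≈ -1348.4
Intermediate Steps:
S(N, r) = (2 + r)/(-5 + N)
(13 + (-6*0 + S((-5 + 1)*(6 + 1), -5)))*(-103) = (13 + (-6*0 + (2 - 5)/(-5 + (-5 + 1)*(6 + 1))))*(-103) = (13 + (0 - 3/(-5 - 4*7)))*(-103) = (13 + (0 - 3/(-5 - 28)))*(-103) = (13 + (0 - 3/(-33)))*(-103) = (13 + (0 - 1/33*(-3)))*(-103) = (13 + (0 + 1/11))*(-103) = (13 + 1/11)*(-103) = (144/11)*(-103) = -14832/11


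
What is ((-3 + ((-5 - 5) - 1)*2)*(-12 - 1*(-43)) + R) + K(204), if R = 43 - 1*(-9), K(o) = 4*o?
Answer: 93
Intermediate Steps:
R = 52 (R = 43 + 9 = 52)
((-3 + ((-5 - 5) - 1)*2)*(-12 - 1*(-43)) + R) + K(204) = ((-3 + ((-5 - 5) - 1)*2)*(-12 - 1*(-43)) + 52) + 4*204 = ((-3 + (-10 - 1)*2)*(-12 + 43) + 52) + 816 = ((-3 - 11*2)*31 + 52) + 816 = ((-3 - 22)*31 + 52) + 816 = (-25*31 + 52) + 816 = (-775 + 52) + 816 = -723 + 816 = 93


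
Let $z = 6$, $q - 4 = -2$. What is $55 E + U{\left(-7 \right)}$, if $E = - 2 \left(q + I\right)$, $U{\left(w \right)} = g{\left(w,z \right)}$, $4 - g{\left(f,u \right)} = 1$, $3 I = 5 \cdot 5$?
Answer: $- \frac{3401}{3} \approx -1133.7$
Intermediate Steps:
$q = 2$ ($q = 4 - 2 = 2$)
$I = \frac{25}{3}$ ($I = \frac{5 \cdot 5}{3} = \frac{1}{3} \cdot 25 = \frac{25}{3} \approx 8.3333$)
$g{\left(f,u \right)} = 3$ ($g{\left(f,u \right)} = 4 - 1 = 3$)
$U{\left(w \right)} = 3$
$E = - \frac{62}{3}$ ($E = - 2 \left(2 + \frac{25}{3}\right) = \left(-2\right) \frac{31}{3} = - \frac{62}{3} \approx -20.667$)
$55 E + U{\left(-7 \right)} = 55 \left(- \frac{62}{3}\right) + 3 = - \frac{3410}{3} + 3 = - \frac{3401}{3}$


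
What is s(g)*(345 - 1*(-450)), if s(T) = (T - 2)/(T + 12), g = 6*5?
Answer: 530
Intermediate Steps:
g = 30
s(T) = (-2 + T)/(12 + T)
s(g)*(345 - 1*(-450)) = ((-2 + 30)/(12 + 30))*(345 - 1*(-450)) = (28/42)*(345 + 450) = ((1/42)*28)*795 = (⅔)*795 = 530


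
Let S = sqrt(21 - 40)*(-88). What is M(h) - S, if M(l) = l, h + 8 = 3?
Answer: -5 + 88*I*sqrt(19) ≈ -5.0 + 383.58*I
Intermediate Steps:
h = -5 (h = -8 + 3 = -5)
S = -88*I*sqrt(19) (S = sqrt(-19)*(-88) = (I*sqrt(19))*(-88) = -88*I*sqrt(19) ≈ -383.58*I)
M(h) - S = -5 - (-88)*I*sqrt(19) = -5 + 88*I*sqrt(19)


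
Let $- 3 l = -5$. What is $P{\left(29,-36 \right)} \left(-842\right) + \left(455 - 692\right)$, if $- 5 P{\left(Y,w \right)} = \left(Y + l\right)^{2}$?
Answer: $\frac{7116023}{45} \approx 1.5813 \cdot 10^{5}$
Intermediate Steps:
$l = \frac{5}{3}$ ($l = \left(- \frac{1}{3}\right) \left(-5\right) = \frac{5}{3} \approx 1.6667$)
$P{\left(Y,w \right)} = - \frac{\left(\frac{5}{3} + Y\right)^{2}}{5}$ ($P{\left(Y,w \right)} = - \frac{\left(Y + \frac{5}{3}\right)^{2}}{5} = - \frac{\left(\frac{5}{3} + Y\right)^{2}}{5}$)
$P{\left(29,-36 \right)} \left(-842\right) + \left(455 - 692\right) = - \frac{\left(5 + 3 \cdot 29\right)^{2}}{45} \left(-842\right) + \left(455 - 692\right) = - \frac{\left(5 + 87\right)^{2}}{45} \left(-842\right) + \left(455 - 692\right) = - \frac{92^{2}}{45} \left(-842\right) - 237 = \left(- \frac{1}{45}\right) 8464 \left(-842\right) - 237 = \left(- \frac{8464}{45}\right) \left(-842\right) - 237 = \frac{7126688}{45} - 237 = \frac{7116023}{45}$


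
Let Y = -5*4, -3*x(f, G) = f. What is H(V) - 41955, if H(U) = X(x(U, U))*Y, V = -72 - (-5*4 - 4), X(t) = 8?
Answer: -42115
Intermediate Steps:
x(f, G) = -f/3
Y = -20
V = -48 (V = -72 - (-20 - 4) = -72 - 1*(-24) = -72 + 24 = -48)
H(U) = -160 (H(U) = 8*(-20) = -160)
H(V) - 41955 = -160 - 41955 = -42115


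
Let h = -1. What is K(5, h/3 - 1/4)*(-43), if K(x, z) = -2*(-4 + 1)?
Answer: -258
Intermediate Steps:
K(x, z) = 6 (K(x, z) = -2*(-3) = 6)
K(5, h/3 - 1/4)*(-43) = 6*(-43) = -258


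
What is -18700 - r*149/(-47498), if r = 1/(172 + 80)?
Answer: -223829575051/11969496 ≈ -18700.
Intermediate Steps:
r = 1/252 ≈ 0.0039683
-18700 - r*149/(-47498) = -18700 - (1/252)*149/(-47498) = -18700 - 149*(-1)/(252*47498) = -18700 - 1*(-149/11969496) = -18700 + 149/11969496 = -223829575051/11969496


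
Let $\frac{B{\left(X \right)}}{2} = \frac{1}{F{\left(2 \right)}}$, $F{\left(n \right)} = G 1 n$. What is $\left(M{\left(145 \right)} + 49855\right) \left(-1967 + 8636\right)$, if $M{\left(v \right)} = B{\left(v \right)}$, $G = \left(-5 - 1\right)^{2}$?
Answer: $\frac{1329932721}{4} \approx 3.3248 \cdot 10^{8}$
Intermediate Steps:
$G = 36$ ($G = \left(-6\right)^{2} = 36$)
$F{\left(n \right)} = 36 n$ ($F{\left(n \right)} = 36 \cdot 1 n = 36 n$)
$B{\left(X \right)} = \frac{1}{36}$ ($B{\left(X \right)} = \frac{2}{36 \cdot 2} = \frac{2}{72} = 2 \cdot \frac{1}{72} = \frac{1}{36}$)
$M{\left(v \right)} = \frac{1}{36}$
$\left(M{\left(145 \right)} + 49855\right) \left(-1967 + 8636\right) = \left(\frac{1}{36} + 49855\right) \left(-1967 + 8636\right) = \frac{1794781}{36} \cdot 6669 = \frac{1329932721}{4}$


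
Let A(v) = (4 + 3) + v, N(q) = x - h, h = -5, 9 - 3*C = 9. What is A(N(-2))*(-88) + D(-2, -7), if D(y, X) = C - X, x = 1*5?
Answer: -1489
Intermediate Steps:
C = 0 (C = 3 - ⅓*9 = 3 - 3 = 0)
x = 5
N(q) = 10 (N(q) = 5 - 1*(-5) = 5 + 5 = 10)
A(v) = 7 + v
D(y, X) = -X (D(y, X) = 0 - X = -X)
A(N(-2))*(-88) + D(-2, -7) = (7 + 10)*(-88) - 1*(-7) = 17*(-88) + 7 = -1496 + 7 = -1489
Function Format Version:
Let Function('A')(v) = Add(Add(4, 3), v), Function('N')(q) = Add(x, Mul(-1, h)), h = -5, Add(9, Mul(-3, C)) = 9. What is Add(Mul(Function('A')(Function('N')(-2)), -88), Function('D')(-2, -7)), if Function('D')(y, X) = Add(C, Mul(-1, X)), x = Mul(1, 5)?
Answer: -1489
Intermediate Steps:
C = 0 (C = Add(3, Mul(Rational(-1, 3), 9)) = Add(3, -3) = 0)
x = 5
Function('N')(q) = 10 (Function('N')(q) = Add(5, Mul(-1, -5)) = Add(5, 5) = 10)
Function('A')(v) = Add(7, v)
Function('D')(y, X) = Mul(-1, X) (Function('D')(y, X) = Add(0, Mul(-1, X)) = Mul(-1, X))
Add(Mul(Function('A')(Function('N')(-2)), -88), Function('D')(-2, -7)) = Add(Mul(Add(7, 10), -88), Mul(-1, -7)) = Add(Mul(17, -88), 7) = Add(-1496, 7) = -1489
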